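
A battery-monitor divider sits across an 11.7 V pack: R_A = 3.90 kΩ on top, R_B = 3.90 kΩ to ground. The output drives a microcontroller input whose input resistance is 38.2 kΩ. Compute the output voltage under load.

The load sits in parallel with R_B: R_B‖R_L = (3.90 × 38.2) / (3.90 + 38.2) = 3.539 kΩ.
V_out = 11.7 × 3.539 / (3.90 + 3.539) = 11.7 × 3.539/7.439 = 5.57 V.

V_out ≈ 5.57 V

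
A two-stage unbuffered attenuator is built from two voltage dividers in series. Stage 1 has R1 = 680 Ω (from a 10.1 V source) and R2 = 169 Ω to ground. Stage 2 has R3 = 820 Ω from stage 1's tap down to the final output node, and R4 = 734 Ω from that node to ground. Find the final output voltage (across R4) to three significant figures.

V_out ≈ 0.874 V

Stage 2 presents R3+R4 = 1554 Ω as a load on stage 1's tap.
Stage 1's lower leg becomes R2‖(R3+R4) = 152.4 Ω, so V_mid = 10.1 × 152.4/832.4 = 1.849 V.
Stage 2 is itself unloaded: V_out = V_mid × R4/(R3+R4) = 1.849 × 734/1554 = 0.874 V.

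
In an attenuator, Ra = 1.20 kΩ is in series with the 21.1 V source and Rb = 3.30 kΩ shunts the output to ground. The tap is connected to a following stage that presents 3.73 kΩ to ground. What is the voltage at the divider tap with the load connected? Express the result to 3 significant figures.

The load sits in parallel with Rb: Rb‖R_L = (3.30 × 3.73) / (3.30 + 3.73) = 1.751 kΩ.
V_out = 21.1 × 1.751 / (1.20 + 1.751) = 21.1 × 1.751/2.951 = 12.5 V.
(Unloaded it would have been 15.5 V.)

V_out ≈ 12.5 V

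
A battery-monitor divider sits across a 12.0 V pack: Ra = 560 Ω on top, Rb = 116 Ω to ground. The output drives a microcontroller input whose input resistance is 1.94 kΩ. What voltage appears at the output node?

V_out ≈ 1.96 V

The load sits in parallel with Rb: Rb‖R_L = (116 × 1940) / (116 + 1940) = 109.5 Ω.
V_out = 12.0 × 109.5 / (560 + 109.5) = 12.0 × 109.5/669.5 = 1.96 V.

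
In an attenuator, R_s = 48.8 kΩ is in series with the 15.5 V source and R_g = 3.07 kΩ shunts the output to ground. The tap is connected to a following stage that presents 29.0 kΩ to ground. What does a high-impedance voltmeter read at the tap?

V_out ≈ 0.834 V

The load sits in parallel with R_g: R_g‖R_L = (3.07 × 29.0) / (3.07 + 29.0) = 2.776 kΩ.
V_out = 15.5 × 2.776 / (48.8 + 2.776) = 15.5 × 2.776/51.58 = 0.834 V.
(Unloaded it would have been 0.917 V.)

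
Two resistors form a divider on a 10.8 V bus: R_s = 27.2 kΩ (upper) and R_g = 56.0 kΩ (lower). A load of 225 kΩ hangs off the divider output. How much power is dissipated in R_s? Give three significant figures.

Total resistance from the source is R_s + (R_g‖R_L) = 72.04 kΩ, so I = 10.8/72.04 kΩ = 0.1499 mA.
P = I²·R_s = (0.1499 mA)² × 27.2 kΩ = 0.611 mW.

P ≈ 0.611 mW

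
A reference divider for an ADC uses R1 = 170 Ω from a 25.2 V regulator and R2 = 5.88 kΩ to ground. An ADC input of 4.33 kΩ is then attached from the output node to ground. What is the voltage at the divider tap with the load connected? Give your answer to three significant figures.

The load sits in parallel with R2: R2‖R_L = (5880 × 4330) / (5880 + 4330) = 2494 Ω.
V_out = 25.2 × 2494 / (170 + 2494) = 25.2 × 2494/2664 = 23.6 V.

V_out ≈ 23.6 V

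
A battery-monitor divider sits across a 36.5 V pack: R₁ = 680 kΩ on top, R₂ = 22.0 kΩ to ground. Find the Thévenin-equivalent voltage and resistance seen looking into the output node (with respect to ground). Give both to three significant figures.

V_th = 1.14 V, R_th = 21.3 kΩ

V_th is the open-circuit tap voltage: 36.5 × 22.0/(680 + 22.0) = 1.14 V.
With the supply zeroed, R₁ and R₂ appear in parallel from the tap: R_th = R₁‖R₂ = (680 × 22.0)/702.0 = 21.3 kΩ.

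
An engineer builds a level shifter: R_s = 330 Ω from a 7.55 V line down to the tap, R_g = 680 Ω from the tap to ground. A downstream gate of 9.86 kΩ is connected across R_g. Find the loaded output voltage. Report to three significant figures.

V_out ≈ 4.97 V

The load sits in parallel with R_g: R_g‖R_L = (680 × 9860) / (680 + 9860) = 636.1 Ω.
V_out = 7.55 × 636.1 / (330 + 636.1) = 7.55 × 636.1/966.1 = 4.97 V.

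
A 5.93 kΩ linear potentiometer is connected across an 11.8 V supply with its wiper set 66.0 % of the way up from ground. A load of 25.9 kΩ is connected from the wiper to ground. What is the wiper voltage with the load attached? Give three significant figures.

The wiper splits the pot into (1−α)R = 2.016 kΩ above and αR = 3.914 kΩ below.
Lower section ‖ load = 3.400 kΩ.
V_wiper = 11.8 × 3.400/(2.016 + 3.400) = 7.41 V.

V ≈ 7.41 V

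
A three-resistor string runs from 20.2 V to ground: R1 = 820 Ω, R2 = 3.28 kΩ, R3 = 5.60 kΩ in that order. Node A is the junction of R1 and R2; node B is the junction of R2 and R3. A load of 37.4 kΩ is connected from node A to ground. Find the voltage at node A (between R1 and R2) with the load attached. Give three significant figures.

Below node A the series string R2+R3 = 8880 Ω sits in parallel with the 37400 Ω load: 7176 Ω.
V_A = 20.2 × 7176/(820 + 7176) = 18.1 V.

V ≈ 18.1 V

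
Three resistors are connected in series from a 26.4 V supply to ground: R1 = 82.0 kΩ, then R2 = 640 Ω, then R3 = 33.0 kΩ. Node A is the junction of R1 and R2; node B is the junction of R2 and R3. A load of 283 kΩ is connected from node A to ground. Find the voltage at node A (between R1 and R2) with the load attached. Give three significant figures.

V ≈ 7.08 V

Below node A the series string R2+R3 = 33640 Ω sits in parallel with the 283000 Ω load: 30070 Ω.
V_A = 26.4 × 30070/(82000 + 30070) = 7.08 V.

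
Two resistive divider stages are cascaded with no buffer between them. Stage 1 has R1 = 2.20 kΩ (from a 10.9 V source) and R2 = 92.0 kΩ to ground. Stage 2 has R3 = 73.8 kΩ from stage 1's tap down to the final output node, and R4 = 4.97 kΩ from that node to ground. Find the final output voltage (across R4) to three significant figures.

V_out ≈ 0.654 V

Stage 2 presents R3+R4 = 78.77 kΩ as a load on stage 1's tap.
Stage 1's lower leg becomes R2‖(R3+R4) = 42.44 kΩ, so V_mid = 10.9 × 42.44/44.64 = 10.36 V.
Stage 2 is itself unloaded: V_out = V_mid × R4/(R3+R4) = 10.36 × 4.97/78.77 = 0.654 V.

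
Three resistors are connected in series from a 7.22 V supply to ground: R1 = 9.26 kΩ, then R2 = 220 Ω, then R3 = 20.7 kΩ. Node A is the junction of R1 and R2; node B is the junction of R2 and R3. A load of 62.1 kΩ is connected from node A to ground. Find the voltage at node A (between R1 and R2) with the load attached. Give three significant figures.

Below node A the series string R2+R3 = 20920 Ω sits in parallel with the 62100 Ω load: 15650 Ω.
V_A = 7.22 × 15650/(9260 + 15650) = 4.54 V.

V ≈ 4.54 V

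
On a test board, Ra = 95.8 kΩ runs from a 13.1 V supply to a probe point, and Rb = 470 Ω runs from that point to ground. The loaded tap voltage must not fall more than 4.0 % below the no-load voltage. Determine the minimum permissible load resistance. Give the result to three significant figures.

Output resistance R_th = Ra‖Rb = (95800 × 470)/96270 = 467.7 Ω.
The fractional drop is R_th/(R_th + R_L); requiring this ≤ 0.0400 gives R_L ≥ R_th(1/0.0400 − 1) = 467.7 × 24.00 = 11.2 kΩ.

R_L(min) ≈ 11.2 kΩ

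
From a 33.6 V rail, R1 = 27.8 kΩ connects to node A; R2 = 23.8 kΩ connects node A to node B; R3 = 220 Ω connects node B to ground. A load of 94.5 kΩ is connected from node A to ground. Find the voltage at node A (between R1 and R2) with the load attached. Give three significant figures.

Below node A the series string R2+R3 = 24020 Ω sits in parallel with the 94500 Ω load: 19150 Ω.
V_A = 33.6 × 19150/(27800 + 19150) = 13.7 V.

V ≈ 13.7 V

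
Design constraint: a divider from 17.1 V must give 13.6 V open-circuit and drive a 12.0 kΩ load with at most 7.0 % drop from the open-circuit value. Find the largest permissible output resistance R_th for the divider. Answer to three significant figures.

Loading drop = R_th/(R_th + R_L) ≤ 0.0700, so R_th ≤ R_L · ε/(1−ε) = 12.0 kΩ × 0.0700/0.9300 = 903 Ω.

R_th ≤ 903 Ω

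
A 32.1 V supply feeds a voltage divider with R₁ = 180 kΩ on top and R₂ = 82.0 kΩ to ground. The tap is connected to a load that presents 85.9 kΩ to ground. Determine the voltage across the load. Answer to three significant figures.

V_out ≈ 6.07 V

The load sits in parallel with R₂: R₂‖R_L = (82.0 × 85.9) / (82.0 + 85.9) = 41.95 kΩ.
V_out = 32.1 × 41.95 / (180 + 41.95) = 32.1 × 41.95/222.0 = 6.07 V.
(Unloaded it would have been 10.0 V.)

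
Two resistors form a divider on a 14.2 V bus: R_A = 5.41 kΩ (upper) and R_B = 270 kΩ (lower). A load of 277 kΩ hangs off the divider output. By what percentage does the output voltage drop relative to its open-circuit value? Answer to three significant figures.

The divider's output (Thévenin) resistance is R_A‖R_B = 5.304 kΩ.
Fractional drop under load = R_th/(R_th + R_L) = 5.304 / (5.304 + 277) = 0.01879.
So the output falls by 1.88 %.

1.88 %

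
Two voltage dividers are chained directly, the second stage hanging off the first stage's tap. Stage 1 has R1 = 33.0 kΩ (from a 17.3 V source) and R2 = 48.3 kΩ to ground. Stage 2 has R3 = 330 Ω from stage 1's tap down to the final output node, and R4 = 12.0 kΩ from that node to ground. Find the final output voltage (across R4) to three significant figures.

Stage 2 presents R3+R4 = 12330 Ω as a load on stage 1's tap.
Stage 1's lower leg becomes R2‖(R3+R4) = 9823 Ω, so V_mid = 17.3 × 9823/42820 = 3.968 V.
Stage 2 is itself unloaded: V_out = V_mid × R4/(R3+R4) = 3.968 × 12000/12330 = 3.86 V.

V_out ≈ 3.86 V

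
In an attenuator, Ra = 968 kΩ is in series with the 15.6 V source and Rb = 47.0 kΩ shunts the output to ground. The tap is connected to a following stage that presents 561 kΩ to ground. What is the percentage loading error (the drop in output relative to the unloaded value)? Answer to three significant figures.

The divider's output (Thévenin) resistance is Ra‖Rb = 44.82 kΩ.
Fractional drop under load = R_th/(R_th + R_L) = 44.82 / (44.82 + 561) = 0.07399.
So the output falls by 7.40 %.

7.40 %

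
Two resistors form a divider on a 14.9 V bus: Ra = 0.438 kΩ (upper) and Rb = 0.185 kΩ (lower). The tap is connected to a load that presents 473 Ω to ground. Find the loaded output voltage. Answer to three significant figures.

V_out ≈ 3.47 V

The load sits in parallel with Rb: Rb‖R_L = (185 × 473) / (185 + 473) = 133.0 Ω.
V_out = 14.9 × 133.0 / (438 + 133.0) = 14.9 × 133.0/571.0 = 3.47 V.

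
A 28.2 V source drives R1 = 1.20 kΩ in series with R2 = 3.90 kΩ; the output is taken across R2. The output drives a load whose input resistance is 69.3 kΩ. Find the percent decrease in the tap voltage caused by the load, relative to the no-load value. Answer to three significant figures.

The divider's output (Thévenin) resistance is R1‖R2 = 0.9176 kΩ.
Fractional drop under load = R_th/(R_th + R_L) = 0.9176 / (0.9176 + 69.3) = 0.01307.
So the output falls by 1.31 %.

1.31 %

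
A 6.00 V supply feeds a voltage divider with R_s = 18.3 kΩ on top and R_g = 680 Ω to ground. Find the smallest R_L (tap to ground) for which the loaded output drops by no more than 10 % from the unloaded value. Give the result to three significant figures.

R_L(min) ≈ 5.90 kΩ

Output resistance R_th = R_s‖R_g = (18300 × 680)/18980 = 655.6 Ω.
The fractional drop is R_th/(R_th + R_L); requiring this ≤ 0.100 gives R_L ≥ R_th(1/0.100 − 1) = 655.6 × 9.000 = 5.90 kΩ.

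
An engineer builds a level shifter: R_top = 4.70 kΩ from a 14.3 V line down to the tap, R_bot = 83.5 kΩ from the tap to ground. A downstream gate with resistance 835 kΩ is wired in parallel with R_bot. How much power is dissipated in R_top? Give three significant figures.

Total resistance from the source is R_top + (R_bot‖R_L) = 80.61 kΩ, so I = 14.3/80.61 kΩ = 0.1774 mA.
P = I²·R_top = (0.1774 mA)² × 4.70 kΩ = 0.148 mW.

P ≈ 0.148 mW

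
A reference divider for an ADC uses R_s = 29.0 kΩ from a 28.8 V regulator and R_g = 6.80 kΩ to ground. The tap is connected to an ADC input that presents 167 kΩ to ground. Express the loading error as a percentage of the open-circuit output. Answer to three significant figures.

The divider's output (Thévenin) resistance is R_s‖R_g = 5.508 kΩ.
Fractional drop under load = R_th/(R_th + R_L) = 5.508 / (5.508 + 167) = 0.03193.
So the output falls by 3.19 %.

3.19 %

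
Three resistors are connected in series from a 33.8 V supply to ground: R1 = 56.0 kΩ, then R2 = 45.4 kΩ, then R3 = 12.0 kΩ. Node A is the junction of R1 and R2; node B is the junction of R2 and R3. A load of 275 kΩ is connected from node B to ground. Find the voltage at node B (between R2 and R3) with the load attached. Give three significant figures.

V ≈ 3.44 V

At node B, R3 is in parallel with the load: R3‖R_L = 11.50 kΩ.
Below node A the resistance is R2 + (R3‖R_L) = 56.90 kΩ, so V_A = 33.8 × 56.90/112.9 = 17.03 V.
Then V_B = V_A × (R3‖R_L)/(R2 + R3‖R_L) = 17.03 × 11.50/56.90 = 3.44 V.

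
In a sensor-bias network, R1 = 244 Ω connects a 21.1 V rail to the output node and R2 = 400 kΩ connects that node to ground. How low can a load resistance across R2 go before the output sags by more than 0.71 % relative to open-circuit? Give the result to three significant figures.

R_L(min) ≈ 34.1 kΩ

Output resistance R_th = R1‖R2 = (244 × 400000)/400200 = 243.9 Ω.
The fractional drop is R_th/(R_th + R_L); requiring this ≤ 0.00710 gives R_L ≥ R_th(1/0.00710 − 1) = 243.9 × 139.8 = 34.1 kΩ.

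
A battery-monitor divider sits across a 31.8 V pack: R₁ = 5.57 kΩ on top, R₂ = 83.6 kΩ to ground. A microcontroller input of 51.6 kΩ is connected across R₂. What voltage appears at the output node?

The load sits in parallel with R₂: R₂‖R_L = (83.6 × 51.6) / (83.6 + 51.6) = 31.91 kΩ.
V_out = 31.8 × 31.91 / (5.57 + 31.91) = 31.8 × 31.91/37.48 = 27.1 V.
(Unloaded it would have been 29.8 V.)

V_out ≈ 27.1 V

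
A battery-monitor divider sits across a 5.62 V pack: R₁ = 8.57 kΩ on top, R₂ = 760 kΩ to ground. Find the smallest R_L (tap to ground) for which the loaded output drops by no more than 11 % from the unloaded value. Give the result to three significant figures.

R_L(min) ≈ 68.6 kΩ

Output resistance R_th = R₁‖R₂ = (8.57 × 760)/768.6 = 8.474 kΩ.
The fractional drop is R_th/(R_th + R_L); requiring this ≤ 0.110 gives R_L ≥ R_th(1/0.110 − 1) = 8.474 × 8.091 = 68.6 kΩ.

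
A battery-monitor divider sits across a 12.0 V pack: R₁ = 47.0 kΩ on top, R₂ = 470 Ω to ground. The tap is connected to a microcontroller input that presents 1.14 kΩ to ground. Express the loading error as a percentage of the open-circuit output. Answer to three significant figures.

29.0 %

Unloaded V = 12.0 × 470/47470 = 0.1188 V.
Loaded: R₂‖R_L = 332.8 Ω, giving V = 12.0 × 332.8/47330 = 0.08437 V.
Drop = (0.1188 − 0.08437) / 0.1188 = 29.0 %.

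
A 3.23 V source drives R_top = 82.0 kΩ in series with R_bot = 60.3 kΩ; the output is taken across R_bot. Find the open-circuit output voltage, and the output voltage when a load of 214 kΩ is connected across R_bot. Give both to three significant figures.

Open-circuit: V = 3.23 × 60.3/(82.0 + 60.3) = 1.37 V.
With the load, R_bot becomes R_bot‖R_L = 47.04 kΩ, so V = 3.23 × 47.04/129.0 = 1.18 V.

Unloaded: 1.37 V; loaded: 1.18 V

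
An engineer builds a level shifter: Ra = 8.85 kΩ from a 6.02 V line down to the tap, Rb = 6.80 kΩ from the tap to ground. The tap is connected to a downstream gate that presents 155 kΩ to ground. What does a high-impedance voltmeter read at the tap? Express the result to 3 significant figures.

The load sits in parallel with Rb: Rb‖R_L = (6.80 × 155) / (6.80 + 155) = 6.514 kΩ.
V_out = 6.02 × 6.514 / (8.85 + 6.514) = 6.02 × 6.514/15.36 = 2.55 V.

V_out ≈ 2.55 V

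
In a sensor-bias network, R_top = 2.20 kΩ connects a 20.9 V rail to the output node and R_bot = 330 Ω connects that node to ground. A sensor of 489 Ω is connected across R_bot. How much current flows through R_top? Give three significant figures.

I ≈ 8.72 mA

R_bot‖R_L = 197.0 Ω, so the source sees R_top + R_bot‖R_L = 2397 Ω.
I = 20.9 V / 2397 Ω = 8.72 mA.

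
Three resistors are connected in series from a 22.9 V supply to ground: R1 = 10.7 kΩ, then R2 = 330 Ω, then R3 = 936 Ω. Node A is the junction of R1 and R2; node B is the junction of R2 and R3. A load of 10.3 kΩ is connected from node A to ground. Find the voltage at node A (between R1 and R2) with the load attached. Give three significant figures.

V ≈ 2.18 V

Below node A the series string R2+R3 = 1266 Ω sits in parallel with the 10300 Ω load: 1127 Ω.
V_A = 22.9 × 1127/(10700 + 1127) = 2.18 V.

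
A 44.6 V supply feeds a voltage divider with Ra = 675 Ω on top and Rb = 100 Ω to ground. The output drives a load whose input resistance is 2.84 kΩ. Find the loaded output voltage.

V_out ≈ 5.58 V

The load sits in parallel with Rb: Rb‖R_L = (100 × 2840) / (100 + 2840) = 96.60 Ω.
V_out = 44.6 × 96.60 / (675 + 96.60) = 44.6 × 96.60/771.6 = 5.58 V.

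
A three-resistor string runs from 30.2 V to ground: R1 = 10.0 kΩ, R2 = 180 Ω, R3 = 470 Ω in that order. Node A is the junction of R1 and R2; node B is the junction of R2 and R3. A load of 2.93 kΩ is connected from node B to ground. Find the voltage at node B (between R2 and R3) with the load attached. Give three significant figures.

V ≈ 1.16 V

At node B, R3 is in parallel with the load: R3‖R_L = 405.0 Ω.
Below node A the resistance is R2 + (R3‖R_L) = 585.0 Ω, so V_A = 30.2 × 585.0/10590 = 1.669 V.
Then V_B = V_A × (R3‖R_L)/(R2 + R3‖R_L) = 1.669 × 405.0/585.0 = 1.16 V.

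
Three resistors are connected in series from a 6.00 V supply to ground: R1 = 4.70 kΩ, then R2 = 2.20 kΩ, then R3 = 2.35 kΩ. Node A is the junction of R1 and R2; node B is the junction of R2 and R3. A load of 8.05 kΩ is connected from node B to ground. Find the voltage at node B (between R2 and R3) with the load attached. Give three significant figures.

V ≈ 1.25 V

At node B, R3 is in parallel with the load: R3‖R_L = 1.819 kΩ.
Below node A the resistance is R2 + (R3‖R_L) = 4.019 kΩ, so V_A = 6.00 × 4.019/8.719 = 2.766 V.
Then V_B = V_A × (R3‖R_L)/(R2 + R3‖R_L) = 2.766 × 1.819/4.019 = 1.25 V.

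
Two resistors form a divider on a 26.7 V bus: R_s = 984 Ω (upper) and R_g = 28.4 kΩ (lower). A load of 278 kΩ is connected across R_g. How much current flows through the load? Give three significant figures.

I_L ≈ 0.0925 mA

R_g‖R_L = 25770 Ω; V_out = 26.7 × 25770/26750 = 25.72 V.
I_L = V_out / R_L = 25.72 / 278 kΩ = 0.0925 mA.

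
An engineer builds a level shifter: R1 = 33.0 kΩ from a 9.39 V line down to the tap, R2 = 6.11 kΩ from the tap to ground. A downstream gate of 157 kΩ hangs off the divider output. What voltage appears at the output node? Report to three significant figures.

The load sits in parallel with R2: R2‖R_L = (6.11 × 157) / (6.11 + 157) = 5.881 kΩ.
V_out = 9.39 × 5.881 / (33.0 + 5.881) = 9.39 × 5.881/38.88 = 1.42 V.

V_out ≈ 1.42 V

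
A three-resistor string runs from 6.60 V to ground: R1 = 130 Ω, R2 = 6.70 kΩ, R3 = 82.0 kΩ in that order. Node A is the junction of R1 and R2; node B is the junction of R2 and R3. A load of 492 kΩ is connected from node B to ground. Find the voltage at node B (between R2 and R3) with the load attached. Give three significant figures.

At node B, R3 is in parallel with the load: R3‖R_L = 70290 Ω.
Below node A the resistance is R2 + (R3‖R_L) = 76990 Ω, so V_A = 6.60 × 76990/77120 = 6.589 V.
Then V_B = V_A × (R3‖R_L)/(R2 + R3‖R_L) = 6.589 × 70290/76990 = 6.02 V.

V ≈ 6.02 V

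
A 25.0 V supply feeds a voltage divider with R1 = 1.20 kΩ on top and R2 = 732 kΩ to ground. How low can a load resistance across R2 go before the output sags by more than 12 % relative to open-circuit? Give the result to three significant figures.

Output resistance R_th = R1‖R2 = (1.20 × 732)/733.2 = 1.198 kΩ.
The fractional drop is R_th/(R_th + R_L); requiring this ≤ 0.120 gives R_L ≥ R_th(1/0.120 − 1) = 1.198 × 7.333 = 8.79 kΩ.

R_L(min) ≈ 8.79 kΩ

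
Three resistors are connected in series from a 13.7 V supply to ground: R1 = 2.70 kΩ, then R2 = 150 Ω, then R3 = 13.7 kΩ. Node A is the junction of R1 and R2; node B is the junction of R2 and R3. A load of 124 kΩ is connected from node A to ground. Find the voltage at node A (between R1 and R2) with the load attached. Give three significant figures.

V ≈ 11.3 V

Below node A the series string R2+R3 = 13850 Ω sits in parallel with the 124000 Ω load: 12460 Ω.
V_A = 13.7 × 12460/(2700 + 12460) = 11.3 V.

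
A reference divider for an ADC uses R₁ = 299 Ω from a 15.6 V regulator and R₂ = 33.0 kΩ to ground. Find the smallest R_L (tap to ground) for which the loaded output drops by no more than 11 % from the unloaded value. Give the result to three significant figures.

Output resistance R_th = R₁‖R₂ = (299 × 33000)/33300 = 296.3 Ω.
The fractional drop is R_th/(R_th + R_L); requiring this ≤ 0.110 gives R_L ≥ R_th(1/0.110 − 1) = 296.3 × 8.091 = 2.40 kΩ.

R_L(min) ≈ 2.40 kΩ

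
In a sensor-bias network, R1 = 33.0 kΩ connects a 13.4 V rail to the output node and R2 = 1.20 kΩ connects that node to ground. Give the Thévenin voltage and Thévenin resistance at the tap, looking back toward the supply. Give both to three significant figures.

V_th is the open-circuit tap voltage: 13.4 × 1.20/(33.0 + 1.20) = 0.470 V.
With the supply zeroed, R1 and R2 appear in parallel from the tap: R_th = R1‖R2 = (33.0 × 1.20)/34.20 = 1.16 kΩ.

V_th = 0.470 V, R_th = 1.16 kΩ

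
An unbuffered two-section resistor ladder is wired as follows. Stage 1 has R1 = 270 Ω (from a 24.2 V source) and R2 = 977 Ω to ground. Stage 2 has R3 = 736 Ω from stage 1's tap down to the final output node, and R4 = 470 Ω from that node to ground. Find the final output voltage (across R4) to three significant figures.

V_out ≈ 6.29 V

Stage 2 presents R3+R4 = 1206 Ω as a load on stage 1's tap.
Stage 1's lower leg becomes R2‖(R3+R4) = 539.7 Ω, so V_mid = 24.2 × 539.7/809.7 = 16.13 V.
Stage 2 is itself unloaded: V_out = V_mid × R4/(R3+R4) = 16.13 × 470/1206 = 6.29 V.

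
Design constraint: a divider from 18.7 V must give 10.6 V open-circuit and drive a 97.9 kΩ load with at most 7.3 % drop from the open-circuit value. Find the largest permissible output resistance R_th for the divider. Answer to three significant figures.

Loading drop = R_th/(R_th + R_L) ≤ 0.0730, so R_th ≤ R_L · ε/(1−ε) = 97.9 kΩ × 0.0730/0.9270 = 7.71 kΩ.

R_th ≤ 7.71 kΩ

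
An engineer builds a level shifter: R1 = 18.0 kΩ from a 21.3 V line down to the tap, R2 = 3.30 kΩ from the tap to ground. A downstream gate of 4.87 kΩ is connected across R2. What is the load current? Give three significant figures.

I_L ≈ 0.431 mA

R2‖R_L = 1.967 kΩ; V_out = 21.3 × 1.967/19.97 = 2.098 V.
I_L = V_out / R_L = 2.098 / 4.87 kΩ = 0.431 mA.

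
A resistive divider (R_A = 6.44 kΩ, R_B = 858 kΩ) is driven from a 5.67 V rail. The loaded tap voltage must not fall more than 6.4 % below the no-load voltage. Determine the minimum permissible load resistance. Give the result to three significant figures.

Output resistance R_th = R_A‖R_B = (6.44 × 858)/864.4 = 6.392 kΩ.
The fractional drop is R_th/(R_th + R_L); requiring this ≤ 0.0640 gives R_L ≥ R_th(1/0.0640 − 1) = 6.392 × 14.62 = 93.5 kΩ.

R_L(min) ≈ 93.5 kΩ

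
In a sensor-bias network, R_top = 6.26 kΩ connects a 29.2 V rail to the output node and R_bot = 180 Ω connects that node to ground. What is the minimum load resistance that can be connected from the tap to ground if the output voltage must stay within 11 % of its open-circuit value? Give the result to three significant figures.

R_L(min) ≈ 1.42 kΩ

Output resistance R_th = R_top‖R_bot = (6260 × 180)/6440 = 175.0 Ω.
The fractional drop is R_th/(R_th + R_L); requiring this ≤ 0.110 gives R_L ≥ R_th(1/0.110 − 1) = 175.0 × 8.091 = 1.42 kΩ.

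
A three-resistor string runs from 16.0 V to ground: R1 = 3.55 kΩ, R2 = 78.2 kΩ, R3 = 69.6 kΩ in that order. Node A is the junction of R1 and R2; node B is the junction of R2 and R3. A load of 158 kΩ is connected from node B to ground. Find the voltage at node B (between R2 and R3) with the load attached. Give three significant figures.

V ≈ 5.94 V

At node B, R3 is in parallel with the load: R3‖R_L = 48.32 kΩ.
Below node A the resistance is R2 + (R3‖R_L) = 126.5 kΩ, so V_A = 16.0 × 126.5/130.1 = 15.56 V.
Then V_B = V_A × (R3‖R_L)/(R2 + R3‖R_L) = 15.56 × 48.32/126.5 = 5.94 V.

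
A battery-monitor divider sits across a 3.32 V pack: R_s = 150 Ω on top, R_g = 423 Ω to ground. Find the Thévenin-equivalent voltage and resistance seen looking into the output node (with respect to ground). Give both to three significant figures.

V_th is the open-circuit tap voltage: 3.32 × 423/(150 + 423) = 2.45 V.
With the supply zeroed, R_s and R_g appear in parallel from the tap: R_th = R_s‖R_g = (150 × 423)/573.0 = 111 Ω.

V_th = 2.45 V, R_th = 111 Ω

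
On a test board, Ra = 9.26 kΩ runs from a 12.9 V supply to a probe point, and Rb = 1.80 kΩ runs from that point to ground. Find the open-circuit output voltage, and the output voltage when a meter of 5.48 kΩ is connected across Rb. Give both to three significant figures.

Open-circuit: V = 12.9 × 1.80/(9.26 + 1.80) = 2.10 V.
With the load, Rb becomes Rb‖R_L = 1.355 kΩ, so V = 12.9 × 1.355/10.61 = 1.65 V.

Unloaded: 2.10 V; loaded: 1.65 V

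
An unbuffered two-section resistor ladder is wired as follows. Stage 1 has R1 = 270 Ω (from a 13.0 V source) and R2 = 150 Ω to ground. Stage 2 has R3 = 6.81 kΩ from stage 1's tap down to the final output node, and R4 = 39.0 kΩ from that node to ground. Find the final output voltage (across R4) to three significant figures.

Stage 2 presents R3+R4 = 45810 Ω as a load on stage 1's tap.
Stage 1's lower leg becomes R2‖(R3+R4) = 149.5 Ω, so V_mid = 13.0 × 149.5/419.5 = 4.633 V.
Stage 2 is itself unloaded: V_out = V_mid × R4/(R3+R4) = 4.633 × 39000/45810 = 3.94 V.

V_out ≈ 3.94 V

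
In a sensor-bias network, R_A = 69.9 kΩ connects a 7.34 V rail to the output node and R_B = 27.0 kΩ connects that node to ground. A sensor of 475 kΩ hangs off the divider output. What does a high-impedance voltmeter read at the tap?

V_out ≈ 1.96 V

The load sits in parallel with R_B: R_B‖R_L = (27.0 × 475) / (27.0 + 475) = 25.55 kΩ.
V_out = 7.34 × 25.55 / (69.9 + 25.55) = 7.34 × 25.55/95.45 = 1.96 V.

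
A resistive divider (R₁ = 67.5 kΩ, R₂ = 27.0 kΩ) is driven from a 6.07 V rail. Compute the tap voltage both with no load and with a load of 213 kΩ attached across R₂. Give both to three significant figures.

Unloaded: 1.73 V; loaded: 1.59 V

Open-circuit: V = 6.07 × 27.0/(67.5 + 27.0) = 1.73 V.
With the load, R₂ becomes R₂‖R_L = 23.96 kΩ, so V = 6.07 × 23.96/91.46 = 1.59 V.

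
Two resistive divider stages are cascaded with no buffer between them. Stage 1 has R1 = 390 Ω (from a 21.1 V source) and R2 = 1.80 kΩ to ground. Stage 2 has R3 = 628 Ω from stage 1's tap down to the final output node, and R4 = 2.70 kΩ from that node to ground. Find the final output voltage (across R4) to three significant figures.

V_out ≈ 12.8 V

Stage 2 presents R3+R4 = 3328 Ω as a load on stage 1's tap.
Stage 1's lower leg becomes R2‖(R3+R4) = 1168 Ω, so V_mid = 21.1 × 1168/1558 = 15.82 V.
Stage 2 is itself unloaded: V_out = V_mid × R4/(R3+R4) = 15.82 × 2700/3328 = 12.8 V.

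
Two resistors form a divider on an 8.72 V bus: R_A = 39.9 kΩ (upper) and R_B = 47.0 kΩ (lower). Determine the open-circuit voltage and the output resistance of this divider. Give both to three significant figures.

V_th = 4.72 V, R_th = 21.6 kΩ

V_th is the open-circuit tap voltage: 8.72 × 47.0/(39.9 + 47.0) = 4.72 V.
With the supply zeroed, R_A and R_B appear in parallel from the tap: R_th = R_A‖R_B = (39.9 × 47.0)/86.90 = 21.6 kΩ.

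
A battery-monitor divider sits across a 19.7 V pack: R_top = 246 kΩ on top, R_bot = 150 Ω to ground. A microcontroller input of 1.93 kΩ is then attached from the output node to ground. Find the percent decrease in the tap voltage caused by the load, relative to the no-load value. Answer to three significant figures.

The divider's output (Thévenin) resistance is R_top‖R_bot = 149.9 Ω.
Fractional drop under load = R_th/(R_th + R_L) = 149.9 / (149.9 + 1930) = 0.07207.
So the output falls by 7.21 %.

7.21 %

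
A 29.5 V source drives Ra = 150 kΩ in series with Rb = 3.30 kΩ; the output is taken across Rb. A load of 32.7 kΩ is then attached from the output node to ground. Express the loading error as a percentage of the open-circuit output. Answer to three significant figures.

8.99 %

The divider's output (Thévenin) resistance is Ra‖Rb = 3.229 kΩ.
Fractional drop under load = R_th/(R_th + R_L) = 3.229 / (3.229 + 32.7) = 0.08987.
So the output falls by 8.99 %.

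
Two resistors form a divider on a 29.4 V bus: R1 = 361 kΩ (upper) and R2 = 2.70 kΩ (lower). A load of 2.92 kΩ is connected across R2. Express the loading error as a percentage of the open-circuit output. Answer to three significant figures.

The divider's output (Thévenin) resistance is R1‖R2 = 2.680 kΩ.
Fractional drop under load = R_th/(R_th + R_L) = 2.680 / (2.680 + 2.92) = 0.4786.
So the output falls by 47.9 %.

47.9 %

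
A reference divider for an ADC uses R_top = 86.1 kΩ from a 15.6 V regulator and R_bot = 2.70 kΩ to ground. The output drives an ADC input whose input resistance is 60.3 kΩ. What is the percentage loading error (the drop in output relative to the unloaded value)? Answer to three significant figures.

The divider's output (Thévenin) resistance is R_top‖R_bot = 2.618 kΩ.
Fractional drop under load = R_th/(R_th + R_L) = 2.618 / (2.618 + 60.3) = 0.04161.
So the output falls by 4.16 %.

4.16 %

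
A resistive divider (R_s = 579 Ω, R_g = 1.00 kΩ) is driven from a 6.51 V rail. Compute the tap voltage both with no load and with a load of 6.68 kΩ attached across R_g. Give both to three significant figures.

Unloaded: 4.12 V; loaded: 3.91 V

Open-circuit: V = 6.51 × 1000/(579 + 1000) = 4.12 V.
With the load, R_g becomes R_g‖R_L = 869.8 Ω, so V = 6.51 × 869.8/1449 = 3.91 V.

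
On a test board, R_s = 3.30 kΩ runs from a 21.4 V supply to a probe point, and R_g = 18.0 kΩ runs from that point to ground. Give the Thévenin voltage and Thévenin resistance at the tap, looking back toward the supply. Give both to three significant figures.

V_th is the open-circuit tap voltage: 21.4 × 18.0/(3.30 + 18.0) = 18.1 V.
With the supply zeroed, R_s and R_g appear in parallel from the tap: R_th = R_s‖R_g = (3.30 × 18.0)/21.30 = 2.79 kΩ.

V_th = 18.1 V, R_th = 2.79 kΩ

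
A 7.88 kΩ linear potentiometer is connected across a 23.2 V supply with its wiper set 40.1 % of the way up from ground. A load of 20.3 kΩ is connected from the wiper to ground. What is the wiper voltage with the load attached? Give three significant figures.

V ≈ 8.51 V

The wiper splits the pot into (1−α)R = 4.720 kΩ above and αR = 3.160 kΩ below.
Lower section ‖ load = 2.734 kΩ.
V_wiper = 23.2 × 2.734/(4.720 + 2.734) = 8.51 V.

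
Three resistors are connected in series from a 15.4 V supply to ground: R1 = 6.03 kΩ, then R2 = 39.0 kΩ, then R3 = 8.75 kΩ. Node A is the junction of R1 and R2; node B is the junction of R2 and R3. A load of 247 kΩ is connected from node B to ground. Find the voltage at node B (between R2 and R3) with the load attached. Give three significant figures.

At node B, R3 is in parallel with the load: R3‖R_L = 8.451 kΩ.
Below node A the resistance is R2 + (R3‖R_L) = 47.45 kΩ, so V_A = 15.4 × 47.45/53.48 = 13.66 V.
Then V_B = V_A × (R3‖R_L)/(R2 + R3‖R_L) = 13.66 × 8.451/47.45 = 2.43 V.

V ≈ 2.43 V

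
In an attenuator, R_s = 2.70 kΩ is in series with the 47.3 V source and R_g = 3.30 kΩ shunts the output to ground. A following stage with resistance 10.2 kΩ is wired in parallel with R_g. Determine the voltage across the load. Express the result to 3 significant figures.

V_out ≈ 22.7 V

The load sits in parallel with R_g: R_g‖R_L = (3.30 × 10.2) / (3.30 + 10.2) = 2.493 kΩ.
V_out = 47.3 × 2.493 / (2.70 + 2.493) = 47.3 × 2.493/5.193 = 22.7 V.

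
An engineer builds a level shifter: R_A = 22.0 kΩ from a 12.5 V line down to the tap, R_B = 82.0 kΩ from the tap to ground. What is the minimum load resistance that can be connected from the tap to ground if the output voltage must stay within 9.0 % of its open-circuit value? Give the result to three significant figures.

Output resistance R_th = R_A‖R_B = (22.0 × 82.0)/104.0 = 17.35 kΩ.
The fractional drop is R_th/(R_th + R_L); requiring this ≤ 0.0900 gives R_L ≥ R_th(1/0.0900 − 1) = 17.35 × 10.11 = 175 kΩ.

R_L(min) ≈ 175 kΩ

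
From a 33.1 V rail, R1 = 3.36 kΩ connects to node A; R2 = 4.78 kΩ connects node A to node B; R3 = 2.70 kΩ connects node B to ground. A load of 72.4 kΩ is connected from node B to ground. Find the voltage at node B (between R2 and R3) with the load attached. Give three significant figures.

V ≈ 8.02 V

At node B, R3 is in parallel with the load: R3‖R_L = 2.603 kΩ.
Below node A the resistance is R2 + (R3‖R_L) = 7.383 kΩ, so V_A = 33.1 × 7.383/10.74 = 22.75 V.
Then V_B = V_A × (R3‖R_L)/(R2 + R3‖R_L) = 22.75 × 2.603/7.383 = 8.02 V.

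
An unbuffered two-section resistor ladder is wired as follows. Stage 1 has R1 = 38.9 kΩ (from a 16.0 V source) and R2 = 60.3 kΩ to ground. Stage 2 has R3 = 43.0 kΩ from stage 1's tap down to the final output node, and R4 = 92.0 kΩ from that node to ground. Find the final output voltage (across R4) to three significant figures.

Stage 2 presents R3+R4 = 135.0 kΩ as a load on stage 1's tap.
Stage 1's lower leg becomes R2‖(R3+R4) = 41.68 kΩ, so V_mid = 16.0 × 41.68/80.58 = 8.276 V.
Stage 2 is itself unloaded: V_out = V_mid × R4/(R3+R4) = 8.276 × 92.0/135.0 = 5.64 V.

V_out ≈ 5.64 V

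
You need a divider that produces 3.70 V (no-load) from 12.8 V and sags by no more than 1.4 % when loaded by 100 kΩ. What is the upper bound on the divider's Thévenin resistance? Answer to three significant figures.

Loading drop = R_th/(R_th + R_L) ≤ 0.0140, so R_th ≤ R_L · ε/(1−ε) = 100 kΩ × 0.0140/0.9860 = 1.42 kΩ.

R_th ≤ 1.42 kΩ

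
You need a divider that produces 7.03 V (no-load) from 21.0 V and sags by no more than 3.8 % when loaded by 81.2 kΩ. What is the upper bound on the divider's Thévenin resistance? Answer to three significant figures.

R_th ≤ 3.21 kΩ

Loading drop = R_th/(R_th + R_L) ≤ 0.0380, so R_th ≤ R_L · ε/(1−ε) = 81.2 kΩ × 0.0380/0.9620 = 3.21 kΩ.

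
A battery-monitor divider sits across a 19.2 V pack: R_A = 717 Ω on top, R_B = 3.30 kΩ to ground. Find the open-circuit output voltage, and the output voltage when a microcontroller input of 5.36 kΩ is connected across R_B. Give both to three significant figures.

Open-circuit: V = 19.2 × 3300/(717 + 3300) = 15.8 V.
With the load, R_B becomes R_B‖R_L = 2042 Ω, so V = 19.2 × 2042/2759 = 14.2 V.

Unloaded: 15.8 V; loaded: 14.2 V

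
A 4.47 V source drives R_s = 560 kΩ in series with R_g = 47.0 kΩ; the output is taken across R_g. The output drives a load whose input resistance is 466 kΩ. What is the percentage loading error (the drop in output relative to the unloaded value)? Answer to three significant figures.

The divider's output (Thévenin) resistance is R_s‖R_g = 43.36 kΩ.
Fractional drop under load = R_th/(R_th + R_L) = 43.36 / (43.36 + 466) = 0.08513.
So the output falls by 8.51 %.

8.51 %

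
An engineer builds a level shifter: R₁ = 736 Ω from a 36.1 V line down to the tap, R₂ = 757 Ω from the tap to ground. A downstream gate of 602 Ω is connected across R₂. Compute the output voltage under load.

The load sits in parallel with R₂: R₂‖R_L = (757 × 602) / (757 + 602) = 335.3 Ω.
V_out = 36.1 × 335.3 / (736 + 335.3) = 36.1 × 335.3/1071 = 11.3 V.
(Unloaded it would have been 18.3 V.)

V_out ≈ 11.3 V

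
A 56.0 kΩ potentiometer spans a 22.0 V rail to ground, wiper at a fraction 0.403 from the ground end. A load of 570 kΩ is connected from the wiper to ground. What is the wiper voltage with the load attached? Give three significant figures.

The wiper splits the pot into (1−α)R = 33.43 kΩ above and αR = 22.57 kΩ below.
Lower section ‖ load = 21.71 kΩ.
V_wiper = 22.0 × 21.71/(33.43 + 21.71) = 8.66 V.

V ≈ 8.66 V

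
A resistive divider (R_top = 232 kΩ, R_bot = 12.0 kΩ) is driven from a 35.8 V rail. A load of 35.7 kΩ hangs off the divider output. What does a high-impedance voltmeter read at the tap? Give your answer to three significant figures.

V_out ≈ 1.33 V

The load sits in parallel with R_bot: R_bot‖R_L = (12.0 × 35.7) / (12.0 + 35.7) = 8.981 kΩ.
V_out = 35.8 × 8.981 / (232 + 8.981) = 35.8 × 8.981/241.0 = 1.33 V.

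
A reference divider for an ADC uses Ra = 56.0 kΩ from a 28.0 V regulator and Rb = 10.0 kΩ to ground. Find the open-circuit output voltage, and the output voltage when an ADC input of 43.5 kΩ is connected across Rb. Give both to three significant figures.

Open-circuit: V = 28.0 × 10.0/(56.0 + 10.0) = 4.24 V.
With the load, Rb becomes Rb‖R_L = 8.131 kΩ, so V = 28.0 × 8.131/64.13 = 3.55 V.

Unloaded: 4.24 V; loaded: 3.55 V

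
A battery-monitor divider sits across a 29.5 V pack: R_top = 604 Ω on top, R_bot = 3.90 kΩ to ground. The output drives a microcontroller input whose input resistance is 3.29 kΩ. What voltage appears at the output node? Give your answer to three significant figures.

V_out ≈ 22.0 V

The load sits in parallel with R_bot: R_bot‖R_L = (3900 × 3290) / (3900 + 3290) = 1785 Ω.
V_out = 29.5 × 1785 / (604 + 1785) = 29.5 × 1785/2389 = 22.0 V.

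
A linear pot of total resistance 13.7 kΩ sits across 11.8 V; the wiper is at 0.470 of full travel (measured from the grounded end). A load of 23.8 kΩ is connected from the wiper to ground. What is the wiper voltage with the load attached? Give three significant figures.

V ≈ 4.85 V

The wiper splits the pot into (1−α)R = 7.261 kΩ above and αR = 6.439 kΩ below.
Lower section ‖ load = 5.068 kΩ.
V_wiper = 11.8 × 5.068/(7.261 + 5.068) = 4.85 V.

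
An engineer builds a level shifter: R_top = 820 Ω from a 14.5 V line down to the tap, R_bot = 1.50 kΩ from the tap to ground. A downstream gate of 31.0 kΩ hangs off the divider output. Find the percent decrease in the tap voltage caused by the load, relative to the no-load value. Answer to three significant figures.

1.68 %

The divider's output (Thévenin) resistance is R_top‖R_bot = 530.2 Ω.
Fractional drop under load = R_th/(R_th + R_L) = 530.2 / (530.2 + 31000) = 0.01681.
So the output falls by 1.68 %.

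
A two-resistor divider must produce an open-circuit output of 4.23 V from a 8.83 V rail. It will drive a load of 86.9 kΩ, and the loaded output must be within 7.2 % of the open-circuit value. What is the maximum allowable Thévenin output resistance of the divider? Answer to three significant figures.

Loading drop = R_th/(R_th + R_L) ≤ 0.0720, so R_th ≤ R_L · ε/(1−ε) = 86.9 kΩ × 0.0720/0.9280 = 6.74 kΩ.
(Any R1, R2 with R2/(R1+R2) = 0.479 and R1‖R2 ≤ 6.74 kΩ will meet the spec.)

R_th ≤ 6.74 kΩ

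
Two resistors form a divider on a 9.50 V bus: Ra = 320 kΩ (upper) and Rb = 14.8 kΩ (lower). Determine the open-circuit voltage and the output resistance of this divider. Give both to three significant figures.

V_th is the open-circuit tap voltage: 9.50 × 14.8/(320 + 14.8) = 0.420 V.
With the supply zeroed, Ra and Rb appear in parallel from the tap: R_th = Ra‖Rb = (320 × 14.8)/334.8 = 14.1 kΩ.

V_th = 0.420 V, R_th = 14.1 kΩ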